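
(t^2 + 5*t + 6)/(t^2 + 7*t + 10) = (t + 3)/(t + 5)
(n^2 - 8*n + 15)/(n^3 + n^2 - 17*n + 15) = (n - 5)/(n^2 + 4*n - 5)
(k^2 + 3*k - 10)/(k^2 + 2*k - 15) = (k - 2)/(k - 3)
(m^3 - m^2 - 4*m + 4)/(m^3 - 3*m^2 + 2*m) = (m + 2)/m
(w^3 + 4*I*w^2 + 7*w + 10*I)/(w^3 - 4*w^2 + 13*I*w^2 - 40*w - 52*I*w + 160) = (w^2 - I*w + 2)/(w^2 + w*(-4 + 8*I) - 32*I)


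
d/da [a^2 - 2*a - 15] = 2*a - 2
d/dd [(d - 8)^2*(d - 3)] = (d - 8)*(3*d - 14)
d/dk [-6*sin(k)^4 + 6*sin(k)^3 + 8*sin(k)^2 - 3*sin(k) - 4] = (-24*sin(k)^3 + 18*sin(k)^2 + 16*sin(k) - 3)*cos(k)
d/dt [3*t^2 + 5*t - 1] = 6*t + 5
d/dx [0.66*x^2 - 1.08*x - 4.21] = 1.32*x - 1.08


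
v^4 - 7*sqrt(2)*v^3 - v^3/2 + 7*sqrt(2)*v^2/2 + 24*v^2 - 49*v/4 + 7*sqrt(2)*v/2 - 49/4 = (v - 1)*(v + 1/2)*(v - 7*sqrt(2)/2)^2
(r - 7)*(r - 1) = r^2 - 8*r + 7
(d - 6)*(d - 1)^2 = d^3 - 8*d^2 + 13*d - 6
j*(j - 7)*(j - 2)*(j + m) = j^4 + j^3*m - 9*j^3 - 9*j^2*m + 14*j^2 + 14*j*m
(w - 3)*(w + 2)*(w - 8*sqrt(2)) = w^3 - 8*sqrt(2)*w^2 - w^2 - 6*w + 8*sqrt(2)*w + 48*sqrt(2)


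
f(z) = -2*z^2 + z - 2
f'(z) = 1 - 4*z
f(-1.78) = -10.12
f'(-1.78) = 8.12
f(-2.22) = -14.08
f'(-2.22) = 9.88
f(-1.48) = -7.86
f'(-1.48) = 6.92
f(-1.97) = -11.73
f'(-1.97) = 8.88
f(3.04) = -17.44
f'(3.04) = -11.16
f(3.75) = -26.38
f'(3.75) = -14.00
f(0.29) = -1.88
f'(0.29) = -0.16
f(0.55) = -2.06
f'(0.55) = -1.20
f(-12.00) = -302.00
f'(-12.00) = 49.00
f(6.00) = -68.00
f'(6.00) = -23.00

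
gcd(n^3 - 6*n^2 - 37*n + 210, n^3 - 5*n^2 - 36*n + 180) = n^2 + n - 30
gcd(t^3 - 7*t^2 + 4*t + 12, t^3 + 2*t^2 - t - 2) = t + 1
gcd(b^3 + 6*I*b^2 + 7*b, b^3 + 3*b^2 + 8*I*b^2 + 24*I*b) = b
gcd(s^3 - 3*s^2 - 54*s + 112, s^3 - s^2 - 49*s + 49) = s + 7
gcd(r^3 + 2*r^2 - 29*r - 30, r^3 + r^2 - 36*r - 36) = r^2 + 7*r + 6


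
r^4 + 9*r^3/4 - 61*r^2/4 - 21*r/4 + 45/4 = (r - 3)*(r - 3/4)*(r + 1)*(r + 5)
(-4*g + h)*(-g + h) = 4*g^2 - 5*g*h + h^2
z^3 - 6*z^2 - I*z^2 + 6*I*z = z*(z - 6)*(z - I)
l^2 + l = l*(l + 1)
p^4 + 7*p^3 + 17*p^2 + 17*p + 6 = (p + 1)^2*(p + 2)*(p + 3)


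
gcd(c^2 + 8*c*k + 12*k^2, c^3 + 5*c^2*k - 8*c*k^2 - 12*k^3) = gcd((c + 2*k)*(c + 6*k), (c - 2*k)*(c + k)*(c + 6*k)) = c + 6*k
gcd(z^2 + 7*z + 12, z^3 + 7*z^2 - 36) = z + 3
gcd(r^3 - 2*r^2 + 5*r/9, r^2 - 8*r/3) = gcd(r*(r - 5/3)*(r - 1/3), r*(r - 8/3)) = r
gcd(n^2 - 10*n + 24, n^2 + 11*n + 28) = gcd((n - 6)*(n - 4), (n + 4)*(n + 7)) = 1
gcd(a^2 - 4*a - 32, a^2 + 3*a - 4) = a + 4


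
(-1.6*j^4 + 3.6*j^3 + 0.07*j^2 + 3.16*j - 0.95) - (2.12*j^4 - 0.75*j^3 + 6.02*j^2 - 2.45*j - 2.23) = -3.72*j^4 + 4.35*j^3 - 5.95*j^2 + 5.61*j + 1.28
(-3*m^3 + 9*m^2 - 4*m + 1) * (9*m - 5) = -27*m^4 + 96*m^3 - 81*m^2 + 29*m - 5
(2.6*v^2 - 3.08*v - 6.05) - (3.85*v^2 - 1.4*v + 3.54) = -1.25*v^2 - 1.68*v - 9.59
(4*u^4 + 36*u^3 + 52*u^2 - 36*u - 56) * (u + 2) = 4*u^5 + 44*u^4 + 124*u^3 + 68*u^2 - 128*u - 112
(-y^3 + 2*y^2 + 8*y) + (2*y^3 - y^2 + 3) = y^3 + y^2 + 8*y + 3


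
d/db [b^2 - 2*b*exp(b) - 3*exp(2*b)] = -2*b*exp(b) + 2*b - 6*exp(2*b) - 2*exp(b)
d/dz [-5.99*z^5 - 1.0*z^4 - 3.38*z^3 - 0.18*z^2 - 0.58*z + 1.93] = -29.95*z^4 - 4.0*z^3 - 10.14*z^2 - 0.36*z - 0.58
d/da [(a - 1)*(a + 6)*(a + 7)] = 3*a^2 + 24*a + 29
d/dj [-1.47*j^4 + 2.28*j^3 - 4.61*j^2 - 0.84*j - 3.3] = -5.88*j^3 + 6.84*j^2 - 9.22*j - 0.84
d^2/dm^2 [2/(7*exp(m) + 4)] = (98*exp(m) - 56)*exp(m)/(7*exp(m) + 4)^3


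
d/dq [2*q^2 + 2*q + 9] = 4*q + 2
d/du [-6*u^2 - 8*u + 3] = -12*u - 8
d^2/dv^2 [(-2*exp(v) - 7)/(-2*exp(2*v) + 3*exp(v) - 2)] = (8*exp(4*v) + 124*exp(3*v) - 174*exp(2*v) - 37*exp(v) + 50)*exp(v)/(8*exp(6*v) - 36*exp(5*v) + 78*exp(4*v) - 99*exp(3*v) + 78*exp(2*v) - 36*exp(v) + 8)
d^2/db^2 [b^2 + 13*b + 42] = 2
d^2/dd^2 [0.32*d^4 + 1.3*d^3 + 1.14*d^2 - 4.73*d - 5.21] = 3.84*d^2 + 7.8*d + 2.28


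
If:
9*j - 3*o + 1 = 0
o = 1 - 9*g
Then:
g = 1/9 - o/9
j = o/3 - 1/9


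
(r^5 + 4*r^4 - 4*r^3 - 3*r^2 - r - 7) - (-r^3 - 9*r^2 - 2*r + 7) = r^5 + 4*r^4 - 3*r^3 + 6*r^2 + r - 14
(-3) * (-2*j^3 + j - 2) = 6*j^3 - 3*j + 6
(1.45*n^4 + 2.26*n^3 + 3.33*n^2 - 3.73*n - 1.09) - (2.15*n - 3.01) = 1.45*n^4 + 2.26*n^3 + 3.33*n^2 - 5.88*n + 1.92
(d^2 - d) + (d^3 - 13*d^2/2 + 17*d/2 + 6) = d^3 - 11*d^2/2 + 15*d/2 + 6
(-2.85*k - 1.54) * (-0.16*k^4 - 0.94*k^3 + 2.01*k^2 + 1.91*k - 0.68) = 0.456*k^5 + 2.9254*k^4 - 4.2809*k^3 - 8.5389*k^2 - 1.0034*k + 1.0472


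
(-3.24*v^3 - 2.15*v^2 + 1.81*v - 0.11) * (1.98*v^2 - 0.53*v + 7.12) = -6.4152*v^5 - 2.5398*v^4 - 18.3455*v^3 - 16.4851*v^2 + 12.9455*v - 0.7832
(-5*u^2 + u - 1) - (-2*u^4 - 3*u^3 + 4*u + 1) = 2*u^4 + 3*u^3 - 5*u^2 - 3*u - 2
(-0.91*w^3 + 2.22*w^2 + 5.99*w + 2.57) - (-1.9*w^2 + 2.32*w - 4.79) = -0.91*w^3 + 4.12*w^2 + 3.67*w + 7.36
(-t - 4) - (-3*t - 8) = 2*t + 4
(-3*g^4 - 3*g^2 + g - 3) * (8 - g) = 3*g^5 - 24*g^4 + 3*g^3 - 25*g^2 + 11*g - 24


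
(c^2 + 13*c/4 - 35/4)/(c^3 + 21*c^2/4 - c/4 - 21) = (c + 5)/(c^2 + 7*c + 12)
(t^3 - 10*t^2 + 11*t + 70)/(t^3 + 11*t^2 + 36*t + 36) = (t^2 - 12*t + 35)/(t^2 + 9*t + 18)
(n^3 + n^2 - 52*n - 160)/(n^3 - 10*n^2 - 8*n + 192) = (n + 5)/(n - 6)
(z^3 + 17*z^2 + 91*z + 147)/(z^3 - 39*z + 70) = (z^2 + 10*z + 21)/(z^2 - 7*z + 10)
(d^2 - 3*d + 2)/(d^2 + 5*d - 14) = (d - 1)/(d + 7)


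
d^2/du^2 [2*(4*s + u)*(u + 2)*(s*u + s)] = 4*s*(4*s + 3*u + 3)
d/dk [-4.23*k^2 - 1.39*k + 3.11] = -8.46*k - 1.39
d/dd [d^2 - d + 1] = 2*d - 1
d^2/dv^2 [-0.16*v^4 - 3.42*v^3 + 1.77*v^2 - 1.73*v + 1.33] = -1.92*v^2 - 20.52*v + 3.54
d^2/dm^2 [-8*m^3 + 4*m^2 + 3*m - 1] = 8 - 48*m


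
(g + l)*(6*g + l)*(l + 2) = 6*g^2*l + 12*g^2 + 7*g*l^2 + 14*g*l + l^3 + 2*l^2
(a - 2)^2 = a^2 - 4*a + 4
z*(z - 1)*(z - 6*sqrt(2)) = z^3 - 6*sqrt(2)*z^2 - z^2 + 6*sqrt(2)*z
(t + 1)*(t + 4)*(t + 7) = t^3 + 12*t^2 + 39*t + 28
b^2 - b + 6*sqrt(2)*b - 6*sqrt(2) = (b - 1)*(b + 6*sqrt(2))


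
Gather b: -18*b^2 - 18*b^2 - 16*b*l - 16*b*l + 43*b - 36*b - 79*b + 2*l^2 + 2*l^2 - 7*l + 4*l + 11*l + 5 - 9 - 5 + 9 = -36*b^2 + b*(-32*l - 72) + 4*l^2 + 8*l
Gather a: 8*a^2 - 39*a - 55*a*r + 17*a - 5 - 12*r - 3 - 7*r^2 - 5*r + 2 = 8*a^2 + a*(-55*r - 22) - 7*r^2 - 17*r - 6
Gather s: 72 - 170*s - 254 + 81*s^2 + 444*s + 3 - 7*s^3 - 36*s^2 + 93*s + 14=-7*s^3 + 45*s^2 + 367*s - 165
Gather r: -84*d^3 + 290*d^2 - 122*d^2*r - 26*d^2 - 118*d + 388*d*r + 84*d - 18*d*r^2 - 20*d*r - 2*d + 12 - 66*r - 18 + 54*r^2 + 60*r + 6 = -84*d^3 + 264*d^2 - 36*d + r^2*(54 - 18*d) + r*(-122*d^2 + 368*d - 6)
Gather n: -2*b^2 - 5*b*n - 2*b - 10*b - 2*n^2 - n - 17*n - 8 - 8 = -2*b^2 - 12*b - 2*n^2 + n*(-5*b - 18) - 16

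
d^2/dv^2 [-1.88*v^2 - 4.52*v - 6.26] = -3.76000000000000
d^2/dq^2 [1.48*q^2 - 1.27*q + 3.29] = 2.96000000000000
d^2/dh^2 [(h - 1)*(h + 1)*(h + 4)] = 6*h + 8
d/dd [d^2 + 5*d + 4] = 2*d + 5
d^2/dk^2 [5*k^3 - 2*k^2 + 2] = 30*k - 4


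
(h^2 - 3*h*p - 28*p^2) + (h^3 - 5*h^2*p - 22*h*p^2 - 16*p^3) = h^3 - 5*h^2*p + h^2 - 22*h*p^2 - 3*h*p - 16*p^3 - 28*p^2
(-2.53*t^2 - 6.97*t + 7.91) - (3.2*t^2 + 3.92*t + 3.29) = -5.73*t^2 - 10.89*t + 4.62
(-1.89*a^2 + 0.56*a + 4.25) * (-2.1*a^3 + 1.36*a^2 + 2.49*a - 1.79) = 3.969*a^5 - 3.7464*a^4 - 12.8695*a^3 + 10.5575*a^2 + 9.5801*a - 7.6075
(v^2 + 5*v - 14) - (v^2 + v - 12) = 4*v - 2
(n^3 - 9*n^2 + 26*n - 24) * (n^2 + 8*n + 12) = n^5 - n^4 - 34*n^3 + 76*n^2 + 120*n - 288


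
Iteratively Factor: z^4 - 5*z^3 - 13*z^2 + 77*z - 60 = (z - 5)*(z^3 - 13*z + 12) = (z - 5)*(z - 1)*(z^2 + z - 12) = (z - 5)*(z - 1)*(z + 4)*(z - 3)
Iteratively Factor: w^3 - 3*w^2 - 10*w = (w)*(w^2 - 3*w - 10) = w*(w + 2)*(w - 5)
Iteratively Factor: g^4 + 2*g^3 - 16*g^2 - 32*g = (g + 4)*(g^3 - 2*g^2 - 8*g) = (g + 2)*(g + 4)*(g^2 - 4*g) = g*(g + 2)*(g + 4)*(g - 4)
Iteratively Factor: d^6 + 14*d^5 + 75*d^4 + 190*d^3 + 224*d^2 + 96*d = (d + 1)*(d^5 + 13*d^4 + 62*d^3 + 128*d^2 + 96*d) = (d + 1)*(d + 3)*(d^4 + 10*d^3 + 32*d^2 + 32*d) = (d + 1)*(d + 3)*(d + 4)*(d^3 + 6*d^2 + 8*d) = d*(d + 1)*(d + 3)*(d + 4)*(d^2 + 6*d + 8) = d*(d + 1)*(d + 2)*(d + 3)*(d + 4)*(d + 4)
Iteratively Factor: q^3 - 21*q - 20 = (q - 5)*(q^2 + 5*q + 4) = (q - 5)*(q + 1)*(q + 4)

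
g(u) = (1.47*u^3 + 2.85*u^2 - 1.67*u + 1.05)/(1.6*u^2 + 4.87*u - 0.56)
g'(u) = (-3.2*u - 4.87)*(1.47*u^3 + 2.85*u^2 - 1.67*u + 1.05)/(1.6*u^2 + 4.87*u - 0.56)^2 + (4.41*u^2 + 5.7*u - 1.67)/(1.6*u^2 + 4.87*u - 0.56) = (2.352*u^4 + 14.3178*u^3 + 14.0819*u^2 - 6.552*u - 4.1783)/(2.56*u^4 + 15.584*u^3 + 21.9249*u^2 - 5.4544*u + 0.3136)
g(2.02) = 1.36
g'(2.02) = 0.79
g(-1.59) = -1.17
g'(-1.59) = -0.04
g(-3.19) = -66.18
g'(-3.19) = -1760.36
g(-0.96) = -1.06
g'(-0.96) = 0.31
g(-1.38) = -1.16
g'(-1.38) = 0.14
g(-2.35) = -0.52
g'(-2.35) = -2.50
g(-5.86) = -7.24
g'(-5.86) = 0.61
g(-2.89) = 4.57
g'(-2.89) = -30.43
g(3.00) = 2.16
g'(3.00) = 0.84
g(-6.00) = -7.33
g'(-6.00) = 0.64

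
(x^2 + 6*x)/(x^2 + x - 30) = x/(x - 5)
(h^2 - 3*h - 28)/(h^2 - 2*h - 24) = (h - 7)/(h - 6)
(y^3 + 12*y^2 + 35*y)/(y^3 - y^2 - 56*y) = (y + 5)/(y - 8)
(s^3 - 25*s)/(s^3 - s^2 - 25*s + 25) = s/(s - 1)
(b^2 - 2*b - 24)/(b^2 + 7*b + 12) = (b - 6)/(b + 3)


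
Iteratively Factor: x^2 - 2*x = (x)*(x - 2)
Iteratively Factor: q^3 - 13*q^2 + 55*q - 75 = (q - 5)*(q^2 - 8*q + 15) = (q - 5)*(q - 3)*(q - 5)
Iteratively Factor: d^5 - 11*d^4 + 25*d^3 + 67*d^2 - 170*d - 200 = (d + 2)*(d^4 - 13*d^3 + 51*d^2 - 35*d - 100) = (d - 5)*(d + 2)*(d^3 - 8*d^2 + 11*d + 20) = (d - 5)^2*(d + 2)*(d^2 - 3*d - 4) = (d - 5)^2*(d + 1)*(d + 2)*(d - 4)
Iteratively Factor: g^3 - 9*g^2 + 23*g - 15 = (g - 1)*(g^2 - 8*g + 15) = (g - 3)*(g - 1)*(g - 5)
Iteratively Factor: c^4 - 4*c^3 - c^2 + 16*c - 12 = (c + 2)*(c^3 - 6*c^2 + 11*c - 6) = (c - 3)*(c + 2)*(c^2 - 3*c + 2) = (c - 3)*(c - 1)*(c + 2)*(c - 2)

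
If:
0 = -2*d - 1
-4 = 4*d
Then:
No Solution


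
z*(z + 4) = z^2 + 4*z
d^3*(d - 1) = d^4 - d^3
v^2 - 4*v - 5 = (v - 5)*(v + 1)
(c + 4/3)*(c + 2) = c^2 + 10*c/3 + 8/3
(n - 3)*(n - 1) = n^2 - 4*n + 3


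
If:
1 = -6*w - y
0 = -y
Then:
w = -1/6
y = 0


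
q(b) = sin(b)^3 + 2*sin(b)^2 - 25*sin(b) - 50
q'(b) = 3*sin(b)^2*cos(b) + 4*sin(b)*cos(b) - 25*cos(b)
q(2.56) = -62.96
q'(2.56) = 18.30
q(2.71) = -60.03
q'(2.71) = 20.71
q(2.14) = -69.04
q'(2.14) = 10.51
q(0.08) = -51.98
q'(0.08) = -24.58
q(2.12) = -69.25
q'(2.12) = 10.13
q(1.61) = -71.99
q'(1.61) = 0.71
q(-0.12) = -46.98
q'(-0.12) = -25.25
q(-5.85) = -60.07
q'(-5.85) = -20.69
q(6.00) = -42.88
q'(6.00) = -24.85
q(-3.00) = -46.43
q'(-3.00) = 25.25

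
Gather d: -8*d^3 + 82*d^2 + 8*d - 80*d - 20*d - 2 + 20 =-8*d^3 + 82*d^2 - 92*d + 18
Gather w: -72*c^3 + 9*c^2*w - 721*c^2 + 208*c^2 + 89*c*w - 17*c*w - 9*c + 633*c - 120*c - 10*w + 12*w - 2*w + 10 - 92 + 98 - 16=-72*c^3 - 513*c^2 + 504*c + w*(9*c^2 + 72*c)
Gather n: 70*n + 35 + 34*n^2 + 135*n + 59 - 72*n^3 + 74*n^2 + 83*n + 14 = -72*n^3 + 108*n^2 + 288*n + 108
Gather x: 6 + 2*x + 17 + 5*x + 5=7*x + 28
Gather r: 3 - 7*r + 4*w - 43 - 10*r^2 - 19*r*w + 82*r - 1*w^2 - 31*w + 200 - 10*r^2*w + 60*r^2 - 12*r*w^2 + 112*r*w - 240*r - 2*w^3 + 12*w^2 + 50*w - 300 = r^2*(50 - 10*w) + r*(-12*w^2 + 93*w - 165) - 2*w^3 + 11*w^2 + 23*w - 140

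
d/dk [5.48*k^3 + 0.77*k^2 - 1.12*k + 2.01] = 16.44*k^2 + 1.54*k - 1.12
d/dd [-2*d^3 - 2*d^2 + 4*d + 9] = -6*d^2 - 4*d + 4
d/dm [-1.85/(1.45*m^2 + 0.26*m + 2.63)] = (5.365*m + 0.481)/(1.45*m^2 + 0.26*m + 2.63)^2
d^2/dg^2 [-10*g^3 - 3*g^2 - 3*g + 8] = -60*g - 6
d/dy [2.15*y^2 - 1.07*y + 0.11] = 4.3*y - 1.07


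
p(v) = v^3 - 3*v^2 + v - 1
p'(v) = 3*v^2 - 6*v + 1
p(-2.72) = -46.04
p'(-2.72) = 39.52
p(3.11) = 3.17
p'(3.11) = 11.36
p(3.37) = 6.57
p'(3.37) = 14.85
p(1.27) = -2.52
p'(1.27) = -1.78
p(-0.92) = -5.24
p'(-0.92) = 9.06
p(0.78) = -1.57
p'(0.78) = -1.85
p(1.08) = -2.16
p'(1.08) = -1.98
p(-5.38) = -248.93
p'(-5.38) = 120.11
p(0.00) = -1.00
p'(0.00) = 1.00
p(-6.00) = -331.00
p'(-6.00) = 145.00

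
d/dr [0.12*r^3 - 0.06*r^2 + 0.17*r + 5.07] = 0.36*r^2 - 0.12*r + 0.17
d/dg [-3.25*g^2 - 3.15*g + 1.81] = -6.5*g - 3.15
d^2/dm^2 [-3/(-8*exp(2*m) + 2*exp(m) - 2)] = 3*((1 - 16*exp(m))*(4*exp(2*m) - exp(m) + 1) + 2*(8*exp(m) - 1)^2*exp(m))*exp(m)/(2*(4*exp(2*m) - exp(m) + 1)^3)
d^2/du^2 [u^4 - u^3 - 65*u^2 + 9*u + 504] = 12*u^2 - 6*u - 130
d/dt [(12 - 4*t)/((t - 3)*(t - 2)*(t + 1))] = 4*(2*t - 1)/((t - 2)^2*(t + 1)^2)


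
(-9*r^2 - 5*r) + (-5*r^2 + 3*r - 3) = -14*r^2 - 2*r - 3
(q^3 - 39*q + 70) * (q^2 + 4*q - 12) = q^5 + 4*q^4 - 51*q^3 - 86*q^2 + 748*q - 840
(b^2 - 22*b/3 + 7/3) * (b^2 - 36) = b^4 - 22*b^3/3 - 101*b^2/3 + 264*b - 84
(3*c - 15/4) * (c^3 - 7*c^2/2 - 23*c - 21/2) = 3*c^4 - 57*c^3/4 - 447*c^2/8 + 219*c/4 + 315/8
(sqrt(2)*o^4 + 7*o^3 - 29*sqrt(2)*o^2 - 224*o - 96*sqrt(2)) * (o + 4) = sqrt(2)*o^5 + 4*sqrt(2)*o^4 + 7*o^4 - 29*sqrt(2)*o^3 + 28*o^3 - 224*o^2 - 116*sqrt(2)*o^2 - 896*o - 96*sqrt(2)*o - 384*sqrt(2)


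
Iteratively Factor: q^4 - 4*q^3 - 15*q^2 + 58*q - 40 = (q - 5)*(q^3 + q^2 - 10*q + 8) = (q - 5)*(q + 4)*(q^2 - 3*q + 2) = (q - 5)*(q - 2)*(q + 4)*(q - 1)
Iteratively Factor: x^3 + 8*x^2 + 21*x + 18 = (x + 3)*(x^2 + 5*x + 6) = (x + 3)^2*(x + 2)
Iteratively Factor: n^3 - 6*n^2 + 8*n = (n - 2)*(n^2 - 4*n) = (n - 4)*(n - 2)*(n)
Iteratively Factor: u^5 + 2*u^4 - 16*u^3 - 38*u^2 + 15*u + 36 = (u + 3)*(u^4 - u^3 - 13*u^2 + u + 12) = (u + 1)*(u + 3)*(u^3 - 2*u^2 - 11*u + 12) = (u - 1)*(u + 1)*(u + 3)*(u^2 - u - 12) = (u - 1)*(u + 1)*(u + 3)^2*(u - 4)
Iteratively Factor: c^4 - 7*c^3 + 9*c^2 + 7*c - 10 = (c - 5)*(c^3 - 2*c^2 - c + 2) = (c - 5)*(c - 2)*(c^2 - 1) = (c - 5)*(c - 2)*(c - 1)*(c + 1)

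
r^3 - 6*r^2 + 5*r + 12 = (r - 4)*(r - 3)*(r + 1)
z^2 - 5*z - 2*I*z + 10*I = (z - 5)*(z - 2*I)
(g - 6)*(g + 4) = g^2 - 2*g - 24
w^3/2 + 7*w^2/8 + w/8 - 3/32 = (w/2 + 1/4)*(w - 1/4)*(w + 3/2)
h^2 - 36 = (h - 6)*(h + 6)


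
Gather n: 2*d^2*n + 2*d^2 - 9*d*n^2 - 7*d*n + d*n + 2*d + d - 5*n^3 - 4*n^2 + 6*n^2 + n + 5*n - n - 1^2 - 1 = 2*d^2 + 3*d - 5*n^3 + n^2*(2 - 9*d) + n*(2*d^2 - 6*d + 5) - 2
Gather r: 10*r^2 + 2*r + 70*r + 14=10*r^2 + 72*r + 14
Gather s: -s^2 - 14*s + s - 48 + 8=-s^2 - 13*s - 40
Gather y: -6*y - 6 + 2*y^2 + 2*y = 2*y^2 - 4*y - 6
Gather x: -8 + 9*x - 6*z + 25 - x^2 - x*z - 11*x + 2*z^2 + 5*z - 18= -x^2 + x*(-z - 2) + 2*z^2 - z - 1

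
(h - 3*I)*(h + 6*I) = h^2 + 3*I*h + 18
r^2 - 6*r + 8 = (r - 4)*(r - 2)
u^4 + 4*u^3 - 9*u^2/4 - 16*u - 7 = (u - 2)*(u + 1/2)*(u + 2)*(u + 7/2)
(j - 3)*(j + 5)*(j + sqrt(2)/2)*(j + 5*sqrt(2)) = j^4 + 2*j^3 + 11*sqrt(2)*j^3/2 - 10*j^2 + 11*sqrt(2)*j^2 - 165*sqrt(2)*j/2 + 10*j - 75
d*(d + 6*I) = d^2 + 6*I*d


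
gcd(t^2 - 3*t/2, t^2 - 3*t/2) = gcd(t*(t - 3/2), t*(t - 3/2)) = t^2 - 3*t/2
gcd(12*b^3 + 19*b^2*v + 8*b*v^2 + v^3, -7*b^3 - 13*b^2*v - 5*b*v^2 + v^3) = b + v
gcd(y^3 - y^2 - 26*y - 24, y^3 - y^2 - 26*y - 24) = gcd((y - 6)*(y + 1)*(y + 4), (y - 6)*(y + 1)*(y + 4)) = y^3 - y^2 - 26*y - 24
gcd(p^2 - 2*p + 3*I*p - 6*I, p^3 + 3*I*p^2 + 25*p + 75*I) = p + 3*I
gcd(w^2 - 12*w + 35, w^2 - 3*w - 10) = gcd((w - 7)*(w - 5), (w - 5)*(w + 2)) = w - 5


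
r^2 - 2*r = r*(r - 2)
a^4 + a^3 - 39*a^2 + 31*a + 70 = (a - 5)*(a - 2)*(a + 1)*(a + 7)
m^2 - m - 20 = (m - 5)*(m + 4)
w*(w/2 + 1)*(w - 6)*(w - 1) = w^4/2 - 5*w^3/2 - 4*w^2 + 6*w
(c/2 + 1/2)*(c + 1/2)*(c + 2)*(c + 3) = c^4/2 + 13*c^3/4 + 7*c^2 + 23*c/4 + 3/2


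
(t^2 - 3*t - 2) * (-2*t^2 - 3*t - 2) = -2*t^4 + 3*t^3 + 11*t^2 + 12*t + 4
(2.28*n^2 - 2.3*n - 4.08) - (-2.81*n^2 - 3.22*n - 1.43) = 5.09*n^2 + 0.92*n - 2.65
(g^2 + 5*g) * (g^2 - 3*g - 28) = g^4 + 2*g^3 - 43*g^2 - 140*g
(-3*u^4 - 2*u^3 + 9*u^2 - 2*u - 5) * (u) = -3*u^5 - 2*u^4 + 9*u^3 - 2*u^2 - 5*u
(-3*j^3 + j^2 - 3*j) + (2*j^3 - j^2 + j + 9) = -j^3 - 2*j + 9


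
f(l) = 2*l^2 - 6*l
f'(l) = 4*l - 6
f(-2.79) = 32.31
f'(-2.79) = -17.16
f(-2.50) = 27.50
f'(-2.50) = -16.00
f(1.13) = -4.23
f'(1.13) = -1.48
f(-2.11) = 21.56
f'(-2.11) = -14.44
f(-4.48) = 67.02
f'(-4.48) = -23.92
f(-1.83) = 17.68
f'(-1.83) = -13.32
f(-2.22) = 23.18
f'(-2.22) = -14.88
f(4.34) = 11.63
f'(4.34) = 11.36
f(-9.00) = 216.00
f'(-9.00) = -42.00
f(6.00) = 36.00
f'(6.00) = 18.00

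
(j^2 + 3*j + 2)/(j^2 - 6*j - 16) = (j + 1)/(j - 8)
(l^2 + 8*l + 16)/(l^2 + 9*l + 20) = (l + 4)/(l + 5)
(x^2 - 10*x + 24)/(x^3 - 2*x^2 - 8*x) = (x - 6)/(x*(x + 2))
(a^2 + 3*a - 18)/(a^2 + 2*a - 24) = (a - 3)/(a - 4)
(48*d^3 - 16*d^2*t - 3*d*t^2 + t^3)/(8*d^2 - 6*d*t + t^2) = (-12*d^2 + d*t + t^2)/(-2*d + t)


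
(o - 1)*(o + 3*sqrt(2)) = o^2 - o + 3*sqrt(2)*o - 3*sqrt(2)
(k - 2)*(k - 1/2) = k^2 - 5*k/2 + 1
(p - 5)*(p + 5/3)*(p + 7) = p^3 + 11*p^2/3 - 95*p/3 - 175/3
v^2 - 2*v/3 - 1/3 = (v - 1)*(v + 1/3)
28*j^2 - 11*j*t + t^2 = (-7*j + t)*(-4*j + t)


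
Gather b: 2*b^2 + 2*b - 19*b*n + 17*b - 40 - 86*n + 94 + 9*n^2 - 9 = 2*b^2 + b*(19 - 19*n) + 9*n^2 - 86*n + 45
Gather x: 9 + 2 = 11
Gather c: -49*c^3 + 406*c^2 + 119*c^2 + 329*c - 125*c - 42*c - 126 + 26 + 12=-49*c^3 + 525*c^2 + 162*c - 88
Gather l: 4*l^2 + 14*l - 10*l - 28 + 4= 4*l^2 + 4*l - 24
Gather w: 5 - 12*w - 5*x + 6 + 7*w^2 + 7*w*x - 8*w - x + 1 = 7*w^2 + w*(7*x - 20) - 6*x + 12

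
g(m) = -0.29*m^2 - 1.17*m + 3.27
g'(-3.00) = 0.57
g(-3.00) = 4.17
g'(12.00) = -8.13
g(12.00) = -52.53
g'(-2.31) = 0.17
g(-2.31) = 4.43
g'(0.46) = -1.44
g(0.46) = 2.67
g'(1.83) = -2.23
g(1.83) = 0.16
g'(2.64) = -2.70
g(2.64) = -1.84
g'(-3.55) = 0.89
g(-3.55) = 3.77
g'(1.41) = -1.99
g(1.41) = 1.04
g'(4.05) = -3.52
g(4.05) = -6.23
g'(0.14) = -1.25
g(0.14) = 3.10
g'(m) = -0.58*m - 1.17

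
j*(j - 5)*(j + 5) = j^3 - 25*j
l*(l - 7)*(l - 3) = l^3 - 10*l^2 + 21*l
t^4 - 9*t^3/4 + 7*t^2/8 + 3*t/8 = t*(t - 3/2)*(t - 1)*(t + 1/4)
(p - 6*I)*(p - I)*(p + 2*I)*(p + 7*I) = p^4 + 2*I*p^3 + 43*p^2 + 44*I*p + 84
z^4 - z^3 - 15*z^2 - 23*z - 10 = (z - 5)*(z + 1)^2*(z + 2)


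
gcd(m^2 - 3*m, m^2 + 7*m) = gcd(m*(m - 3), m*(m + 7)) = m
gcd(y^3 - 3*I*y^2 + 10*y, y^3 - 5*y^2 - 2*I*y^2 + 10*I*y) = y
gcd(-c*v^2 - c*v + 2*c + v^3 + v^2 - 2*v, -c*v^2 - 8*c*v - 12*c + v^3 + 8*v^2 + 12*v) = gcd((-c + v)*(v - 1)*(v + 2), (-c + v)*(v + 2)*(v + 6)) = -c*v - 2*c + v^2 + 2*v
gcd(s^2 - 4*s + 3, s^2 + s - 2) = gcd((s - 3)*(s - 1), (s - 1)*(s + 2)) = s - 1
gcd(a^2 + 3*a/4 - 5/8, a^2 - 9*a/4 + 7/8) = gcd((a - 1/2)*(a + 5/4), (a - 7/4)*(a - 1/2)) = a - 1/2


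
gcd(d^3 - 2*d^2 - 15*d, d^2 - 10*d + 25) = d - 5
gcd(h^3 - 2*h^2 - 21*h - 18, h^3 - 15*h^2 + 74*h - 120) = h - 6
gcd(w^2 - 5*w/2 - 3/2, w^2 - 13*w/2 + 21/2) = w - 3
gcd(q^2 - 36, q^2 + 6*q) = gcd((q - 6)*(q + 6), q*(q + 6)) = q + 6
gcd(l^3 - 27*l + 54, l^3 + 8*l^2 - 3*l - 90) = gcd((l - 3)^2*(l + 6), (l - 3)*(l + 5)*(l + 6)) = l^2 + 3*l - 18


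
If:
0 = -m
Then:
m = 0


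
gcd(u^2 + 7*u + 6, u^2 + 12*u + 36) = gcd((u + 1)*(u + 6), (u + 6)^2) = u + 6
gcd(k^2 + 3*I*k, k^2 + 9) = k + 3*I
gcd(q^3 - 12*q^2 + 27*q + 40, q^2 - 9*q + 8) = q - 8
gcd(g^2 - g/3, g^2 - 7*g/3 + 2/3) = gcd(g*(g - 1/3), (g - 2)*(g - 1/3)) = g - 1/3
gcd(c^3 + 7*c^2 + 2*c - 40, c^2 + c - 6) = c - 2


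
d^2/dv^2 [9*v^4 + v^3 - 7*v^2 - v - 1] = 108*v^2 + 6*v - 14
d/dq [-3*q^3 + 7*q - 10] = 7 - 9*q^2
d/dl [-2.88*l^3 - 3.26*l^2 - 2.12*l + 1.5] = -8.64*l^2 - 6.52*l - 2.12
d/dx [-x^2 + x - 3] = 1 - 2*x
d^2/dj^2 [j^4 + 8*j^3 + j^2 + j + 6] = 12*j^2 + 48*j + 2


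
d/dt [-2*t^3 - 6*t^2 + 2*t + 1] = -6*t^2 - 12*t + 2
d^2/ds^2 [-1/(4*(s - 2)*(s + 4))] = (-(s - 2)^2 - (s - 2)*(s + 4) - (s + 4)^2)/(2*(s - 2)^3*(s + 4)^3)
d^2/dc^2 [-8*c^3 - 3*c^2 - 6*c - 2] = -48*c - 6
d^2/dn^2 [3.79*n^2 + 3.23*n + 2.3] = 7.58000000000000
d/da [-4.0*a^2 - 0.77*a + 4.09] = -8.0*a - 0.77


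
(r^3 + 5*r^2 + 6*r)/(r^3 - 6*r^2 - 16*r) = (r + 3)/(r - 8)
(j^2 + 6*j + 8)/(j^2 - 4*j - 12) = (j + 4)/(j - 6)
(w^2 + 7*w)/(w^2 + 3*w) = (w + 7)/(w + 3)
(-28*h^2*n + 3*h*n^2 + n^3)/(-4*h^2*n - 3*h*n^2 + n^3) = (7*h + n)/(h + n)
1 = 1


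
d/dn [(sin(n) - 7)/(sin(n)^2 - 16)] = (14*sin(n) + cos(n)^2 - 17)*cos(n)/(sin(n)^2 - 16)^2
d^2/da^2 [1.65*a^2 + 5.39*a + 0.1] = 3.30000000000000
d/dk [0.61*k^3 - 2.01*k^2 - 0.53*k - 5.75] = 1.83*k^2 - 4.02*k - 0.53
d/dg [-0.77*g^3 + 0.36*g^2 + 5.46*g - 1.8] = -2.31*g^2 + 0.72*g + 5.46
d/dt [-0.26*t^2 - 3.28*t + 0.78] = -0.52*t - 3.28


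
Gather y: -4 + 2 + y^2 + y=y^2 + y - 2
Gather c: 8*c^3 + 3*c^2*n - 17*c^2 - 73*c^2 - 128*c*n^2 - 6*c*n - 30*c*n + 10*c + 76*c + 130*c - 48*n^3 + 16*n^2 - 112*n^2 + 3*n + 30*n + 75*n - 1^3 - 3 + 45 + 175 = 8*c^3 + c^2*(3*n - 90) + c*(-128*n^2 - 36*n + 216) - 48*n^3 - 96*n^2 + 108*n + 216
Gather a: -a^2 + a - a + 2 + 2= 4 - a^2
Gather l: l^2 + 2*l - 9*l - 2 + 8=l^2 - 7*l + 6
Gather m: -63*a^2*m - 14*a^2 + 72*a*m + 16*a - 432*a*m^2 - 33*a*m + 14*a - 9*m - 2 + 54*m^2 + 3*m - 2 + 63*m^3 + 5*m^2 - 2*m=-14*a^2 + 30*a + 63*m^3 + m^2*(59 - 432*a) + m*(-63*a^2 + 39*a - 8) - 4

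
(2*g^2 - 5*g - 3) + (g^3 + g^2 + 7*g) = g^3 + 3*g^2 + 2*g - 3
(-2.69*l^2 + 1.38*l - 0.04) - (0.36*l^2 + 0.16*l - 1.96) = -3.05*l^2 + 1.22*l + 1.92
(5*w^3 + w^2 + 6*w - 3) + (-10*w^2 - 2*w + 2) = 5*w^3 - 9*w^2 + 4*w - 1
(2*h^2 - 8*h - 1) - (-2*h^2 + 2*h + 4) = 4*h^2 - 10*h - 5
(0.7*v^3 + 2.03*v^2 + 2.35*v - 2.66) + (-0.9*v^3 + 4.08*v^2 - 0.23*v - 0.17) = -0.2*v^3 + 6.11*v^2 + 2.12*v - 2.83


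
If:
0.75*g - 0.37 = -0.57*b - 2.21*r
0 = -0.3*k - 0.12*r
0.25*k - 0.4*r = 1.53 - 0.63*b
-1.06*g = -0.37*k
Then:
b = 2.11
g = 0.06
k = 0.16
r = -0.40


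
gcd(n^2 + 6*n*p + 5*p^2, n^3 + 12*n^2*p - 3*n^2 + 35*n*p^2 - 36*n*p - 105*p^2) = n + 5*p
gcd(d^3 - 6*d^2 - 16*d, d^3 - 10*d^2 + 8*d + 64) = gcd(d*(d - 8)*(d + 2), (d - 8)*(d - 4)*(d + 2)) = d^2 - 6*d - 16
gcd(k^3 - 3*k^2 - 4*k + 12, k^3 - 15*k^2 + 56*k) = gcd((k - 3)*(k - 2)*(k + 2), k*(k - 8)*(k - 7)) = 1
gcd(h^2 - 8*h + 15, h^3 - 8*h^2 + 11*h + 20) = h - 5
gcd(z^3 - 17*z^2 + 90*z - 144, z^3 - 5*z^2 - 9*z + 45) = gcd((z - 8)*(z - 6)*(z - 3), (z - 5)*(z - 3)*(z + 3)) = z - 3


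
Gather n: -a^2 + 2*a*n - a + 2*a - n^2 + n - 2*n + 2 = -a^2 + a - n^2 + n*(2*a - 1) + 2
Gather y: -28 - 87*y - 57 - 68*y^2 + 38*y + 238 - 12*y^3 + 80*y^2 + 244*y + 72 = -12*y^3 + 12*y^2 + 195*y + 225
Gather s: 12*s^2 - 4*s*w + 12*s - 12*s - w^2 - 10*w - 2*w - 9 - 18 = 12*s^2 - 4*s*w - w^2 - 12*w - 27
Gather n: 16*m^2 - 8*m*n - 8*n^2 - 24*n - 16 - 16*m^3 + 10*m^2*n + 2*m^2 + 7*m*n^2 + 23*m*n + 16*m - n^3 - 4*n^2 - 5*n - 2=-16*m^3 + 18*m^2 + 16*m - n^3 + n^2*(7*m - 12) + n*(10*m^2 + 15*m - 29) - 18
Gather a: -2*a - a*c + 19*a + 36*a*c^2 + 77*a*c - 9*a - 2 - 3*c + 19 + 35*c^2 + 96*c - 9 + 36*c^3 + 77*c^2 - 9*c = a*(36*c^2 + 76*c + 8) + 36*c^3 + 112*c^2 + 84*c + 8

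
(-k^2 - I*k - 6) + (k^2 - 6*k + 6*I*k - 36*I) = -6*k + 5*I*k - 6 - 36*I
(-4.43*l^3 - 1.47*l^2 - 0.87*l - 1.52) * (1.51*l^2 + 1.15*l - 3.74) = -6.6893*l^5 - 7.3142*l^4 + 13.564*l^3 + 2.2021*l^2 + 1.5058*l + 5.6848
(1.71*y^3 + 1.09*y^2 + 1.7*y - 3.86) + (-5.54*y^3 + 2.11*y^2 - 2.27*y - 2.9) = -3.83*y^3 + 3.2*y^2 - 0.57*y - 6.76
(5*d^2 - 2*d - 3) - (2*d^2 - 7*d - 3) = 3*d^2 + 5*d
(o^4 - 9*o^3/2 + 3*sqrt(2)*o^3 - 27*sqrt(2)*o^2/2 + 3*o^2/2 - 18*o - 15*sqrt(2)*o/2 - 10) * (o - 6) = o^5 - 21*o^4/2 + 3*sqrt(2)*o^4 - 63*sqrt(2)*o^3/2 + 57*o^3/2 - 27*o^2 + 147*sqrt(2)*o^2/2 + 45*sqrt(2)*o + 98*o + 60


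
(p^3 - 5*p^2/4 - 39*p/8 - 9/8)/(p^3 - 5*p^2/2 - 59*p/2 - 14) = (-8*p^3 + 10*p^2 + 39*p + 9)/(4*(-2*p^3 + 5*p^2 + 59*p + 28))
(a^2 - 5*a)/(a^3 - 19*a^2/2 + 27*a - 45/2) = 2*a/(2*a^2 - 9*a + 9)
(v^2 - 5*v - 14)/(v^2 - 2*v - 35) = (v + 2)/(v + 5)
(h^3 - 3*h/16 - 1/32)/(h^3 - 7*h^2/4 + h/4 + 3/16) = (4*h + 1)/(2*(2*h - 3))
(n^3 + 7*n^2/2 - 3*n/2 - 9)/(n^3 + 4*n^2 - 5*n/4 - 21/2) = 2*(n + 3)/(2*n + 7)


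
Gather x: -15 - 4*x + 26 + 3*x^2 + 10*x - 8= 3*x^2 + 6*x + 3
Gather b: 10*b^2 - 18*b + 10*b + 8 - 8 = 10*b^2 - 8*b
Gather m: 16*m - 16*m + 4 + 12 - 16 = 0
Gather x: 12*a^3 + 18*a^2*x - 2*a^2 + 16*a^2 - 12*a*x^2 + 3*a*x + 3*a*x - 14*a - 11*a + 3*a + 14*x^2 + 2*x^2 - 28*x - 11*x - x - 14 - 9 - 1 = 12*a^3 + 14*a^2 - 22*a + x^2*(16 - 12*a) + x*(18*a^2 + 6*a - 40) - 24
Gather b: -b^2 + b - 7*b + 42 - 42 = -b^2 - 6*b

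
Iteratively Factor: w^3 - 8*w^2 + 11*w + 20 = (w + 1)*(w^2 - 9*w + 20) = (w - 5)*(w + 1)*(w - 4)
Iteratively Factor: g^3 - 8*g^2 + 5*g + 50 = (g - 5)*(g^2 - 3*g - 10) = (g - 5)^2*(g + 2)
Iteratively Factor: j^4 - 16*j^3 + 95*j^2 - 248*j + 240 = (j - 4)*(j^3 - 12*j^2 + 47*j - 60) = (j - 4)^2*(j^2 - 8*j + 15) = (j - 5)*(j - 4)^2*(j - 3)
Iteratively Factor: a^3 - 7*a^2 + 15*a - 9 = (a - 1)*(a^2 - 6*a + 9) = (a - 3)*(a - 1)*(a - 3)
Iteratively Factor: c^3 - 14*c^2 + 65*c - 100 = (c - 4)*(c^2 - 10*c + 25) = (c - 5)*(c - 4)*(c - 5)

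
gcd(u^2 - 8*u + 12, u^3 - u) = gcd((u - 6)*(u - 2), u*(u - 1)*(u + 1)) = 1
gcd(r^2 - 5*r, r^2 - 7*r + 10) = r - 5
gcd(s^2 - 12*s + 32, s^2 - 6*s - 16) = s - 8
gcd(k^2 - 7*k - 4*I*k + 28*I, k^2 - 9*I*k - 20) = k - 4*I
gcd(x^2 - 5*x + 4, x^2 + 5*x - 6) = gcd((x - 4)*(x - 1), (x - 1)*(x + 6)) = x - 1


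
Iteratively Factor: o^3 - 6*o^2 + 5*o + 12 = (o - 3)*(o^2 - 3*o - 4) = (o - 3)*(o + 1)*(o - 4)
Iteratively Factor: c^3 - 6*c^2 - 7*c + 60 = (c + 3)*(c^2 - 9*c + 20) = (c - 4)*(c + 3)*(c - 5)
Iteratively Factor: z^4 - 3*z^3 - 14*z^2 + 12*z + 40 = (z - 5)*(z^3 + 2*z^2 - 4*z - 8) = (z - 5)*(z - 2)*(z^2 + 4*z + 4) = (z - 5)*(z - 2)*(z + 2)*(z + 2)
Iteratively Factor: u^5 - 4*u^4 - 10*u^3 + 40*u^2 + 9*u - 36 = (u + 3)*(u^4 - 7*u^3 + 11*u^2 + 7*u - 12) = (u - 3)*(u + 3)*(u^3 - 4*u^2 - u + 4) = (u - 4)*(u - 3)*(u + 3)*(u^2 - 1) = (u - 4)*(u - 3)*(u - 1)*(u + 3)*(u + 1)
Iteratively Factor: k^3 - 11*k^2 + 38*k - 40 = (k - 2)*(k^2 - 9*k + 20) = (k - 5)*(k - 2)*(k - 4)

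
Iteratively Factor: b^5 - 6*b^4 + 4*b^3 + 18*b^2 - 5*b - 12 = (b + 1)*(b^4 - 7*b^3 + 11*b^2 + 7*b - 12) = (b - 3)*(b + 1)*(b^3 - 4*b^2 - b + 4) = (b - 3)*(b - 1)*(b + 1)*(b^2 - 3*b - 4) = (b - 4)*(b - 3)*(b - 1)*(b + 1)*(b + 1)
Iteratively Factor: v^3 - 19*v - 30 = (v + 2)*(v^2 - 2*v - 15) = (v - 5)*(v + 2)*(v + 3)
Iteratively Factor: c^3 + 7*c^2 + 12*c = (c + 3)*(c^2 + 4*c) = (c + 3)*(c + 4)*(c)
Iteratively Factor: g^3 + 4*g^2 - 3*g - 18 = (g + 3)*(g^2 + g - 6) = (g - 2)*(g + 3)*(g + 3)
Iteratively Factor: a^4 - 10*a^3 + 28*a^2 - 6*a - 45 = (a - 5)*(a^3 - 5*a^2 + 3*a + 9) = (a - 5)*(a - 3)*(a^2 - 2*a - 3) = (a - 5)*(a - 3)*(a + 1)*(a - 3)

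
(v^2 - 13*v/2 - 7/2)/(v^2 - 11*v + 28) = (v + 1/2)/(v - 4)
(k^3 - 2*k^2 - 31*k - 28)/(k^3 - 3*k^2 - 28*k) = (k + 1)/k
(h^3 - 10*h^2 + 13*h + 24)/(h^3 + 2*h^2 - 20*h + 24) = (h^3 - 10*h^2 + 13*h + 24)/(h^3 + 2*h^2 - 20*h + 24)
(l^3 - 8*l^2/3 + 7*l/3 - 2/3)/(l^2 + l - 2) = (3*l^2 - 5*l + 2)/(3*(l + 2))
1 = 1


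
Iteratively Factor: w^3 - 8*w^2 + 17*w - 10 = (w - 5)*(w^2 - 3*w + 2) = (w - 5)*(w - 1)*(w - 2)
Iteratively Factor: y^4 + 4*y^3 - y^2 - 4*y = (y)*(y^3 + 4*y^2 - y - 4) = y*(y + 4)*(y^2 - 1) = y*(y + 1)*(y + 4)*(y - 1)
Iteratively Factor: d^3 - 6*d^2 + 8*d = (d)*(d^2 - 6*d + 8) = d*(d - 4)*(d - 2)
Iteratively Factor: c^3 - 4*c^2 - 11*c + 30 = (c + 3)*(c^2 - 7*c + 10) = (c - 2)*(c + 3)*(c - 5)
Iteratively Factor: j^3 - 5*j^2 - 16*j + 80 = (j - 4)*(j^2 - j - 20) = (j - 4)*(j + 4)*(j - 5)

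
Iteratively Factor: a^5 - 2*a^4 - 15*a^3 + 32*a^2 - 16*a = (a - 4)*(a^4 + 2*a^3 - 7*a^2 + 4*a) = (a - 4)*(a - 1)*(a^3 + 3*a^2 - 4*a) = (a - 4)*(a - 1)*(a + 4)*(a^2 - a) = (a - 4)*(a - 1)^2*(a + 4)*(a)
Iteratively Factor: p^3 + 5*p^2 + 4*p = (p + 1)*(p^2 + 4*p) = p*(p + 1)*(p + 4)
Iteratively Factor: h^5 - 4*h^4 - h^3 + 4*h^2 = (h)*(h^4 - 4*h^3 - h^2 + 4*h) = h^2*(h^3 - 4*h^2 - h + 4) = h^2*(h - 1)*(h^2 - 3*h - 4) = h^2*(h - 4)*(h - 1)*(h + 1)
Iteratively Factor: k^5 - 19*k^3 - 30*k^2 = (k + 3)*(k^4 - 3*k^3 - 10*k^2) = k*(k + 3)*(k^3 - 3*k^2 - 10*k) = k*(k + 2)*(k + 3)*(k^2 - 5*k) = k*(k - 5)*(k + 2)*(k + 3)*(k)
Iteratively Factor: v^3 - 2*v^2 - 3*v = (v + 1)*(v^2 - 3*v) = v*(v + 1)*(v - 3)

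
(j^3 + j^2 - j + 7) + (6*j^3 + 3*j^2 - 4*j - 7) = 7*j^3 + 4*j^2 - 5*j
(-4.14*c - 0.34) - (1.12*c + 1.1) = -5.26*c - 1.44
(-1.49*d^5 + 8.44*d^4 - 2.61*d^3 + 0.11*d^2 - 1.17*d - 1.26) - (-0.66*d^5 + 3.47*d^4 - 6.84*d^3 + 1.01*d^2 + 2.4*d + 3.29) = -0.83*d^5 + 4.97*d^4 + 4.23*d^3 - 0.9*d^2 - 3.57*d - 4.55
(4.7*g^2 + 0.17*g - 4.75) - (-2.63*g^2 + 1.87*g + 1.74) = 7.33*g^2 - 1.7*g - 6.49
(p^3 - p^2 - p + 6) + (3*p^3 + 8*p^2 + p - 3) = 4*p^3 + 7*p^2 + 3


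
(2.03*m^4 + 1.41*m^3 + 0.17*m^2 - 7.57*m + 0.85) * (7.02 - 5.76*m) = -11.6928*m^5 + 6.129*m^4 + 8.919*m^3 + 44.7966*m^2 - 58.0374*m + 5.967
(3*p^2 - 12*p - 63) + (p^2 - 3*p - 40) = 4*p^2 - 15*p - 103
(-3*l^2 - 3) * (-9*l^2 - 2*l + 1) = 27*l^4 + 6*l^3 + 24*l^2 + 6*l - 3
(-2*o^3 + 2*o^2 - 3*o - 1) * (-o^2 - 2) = 2*o^5 - 2*o^4 + 7*o^3 - 3*o^2 + 6*o + 2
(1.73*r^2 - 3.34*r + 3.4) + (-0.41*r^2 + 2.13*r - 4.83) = 1.32*r^2 - 1.21*r - 1.43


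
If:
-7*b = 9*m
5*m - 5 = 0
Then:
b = -9/7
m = 1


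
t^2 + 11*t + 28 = (t + 4)*(t + 7)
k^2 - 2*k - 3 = (k - 3)*(k + 1)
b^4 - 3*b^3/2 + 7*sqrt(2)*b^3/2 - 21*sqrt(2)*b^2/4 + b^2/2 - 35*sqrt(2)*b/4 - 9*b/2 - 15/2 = (b - 5/2)*(b + 1)*(b + sqrt(2)/2)*(b + 3*sqrt(2))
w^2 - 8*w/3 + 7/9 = (w - 7/3)*(w - 1/3)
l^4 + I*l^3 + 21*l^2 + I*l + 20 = (l - 4*I)*(l - I)*(l + I)*(l + 5*I)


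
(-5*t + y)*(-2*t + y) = 10*t^2 - 7*t*y + y^2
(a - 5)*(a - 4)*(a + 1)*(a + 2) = a^4 - 6*a^3 - 5*a^2 + 42*a + 40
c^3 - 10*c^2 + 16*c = c*(c - 8)*(c - 2)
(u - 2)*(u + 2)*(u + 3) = u^3 + 3*u^2 - 4*u - 12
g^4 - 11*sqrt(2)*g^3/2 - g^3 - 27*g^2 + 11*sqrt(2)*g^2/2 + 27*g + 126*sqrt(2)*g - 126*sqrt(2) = (g - 1)*(g - 6*sqrt(2))*(g - 3*sqrt(2))*(g + 7*sqrt(2)/2)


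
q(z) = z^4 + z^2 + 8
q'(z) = 4*z^3 + 2*z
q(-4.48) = 430.89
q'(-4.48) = -368.62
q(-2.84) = 81.12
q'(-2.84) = -97.31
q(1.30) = 12.55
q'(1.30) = 11.39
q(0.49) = 8.30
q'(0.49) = 1.45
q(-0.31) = 8.11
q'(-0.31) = -0.74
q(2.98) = 95.74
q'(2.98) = 111.81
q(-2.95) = 92.44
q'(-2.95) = -108.59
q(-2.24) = 38.19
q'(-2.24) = -49.44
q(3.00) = 98.00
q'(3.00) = 114.00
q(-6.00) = 1340.00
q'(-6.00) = -876.00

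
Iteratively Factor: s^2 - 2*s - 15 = (s + 3)*(s - 5)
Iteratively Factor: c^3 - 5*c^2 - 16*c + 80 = (c - 5)*(c^2 - 16) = (c - 5)*(c - 4)*(c + 4)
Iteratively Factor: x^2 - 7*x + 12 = (x - 3)*(x - 4)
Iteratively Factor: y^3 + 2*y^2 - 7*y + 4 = (y - 1)*(y^2 + 3*y - 4) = (y - 1)*(y + 4)*(y - 1)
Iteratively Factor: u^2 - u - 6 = (u + 2)*(u - 3)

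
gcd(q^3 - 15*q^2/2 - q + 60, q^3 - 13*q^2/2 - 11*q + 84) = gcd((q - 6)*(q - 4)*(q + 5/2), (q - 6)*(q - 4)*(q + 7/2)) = q^2 - 10*q + 24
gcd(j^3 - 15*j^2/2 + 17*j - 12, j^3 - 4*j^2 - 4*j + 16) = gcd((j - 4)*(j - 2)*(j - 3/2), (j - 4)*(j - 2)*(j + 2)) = j^2 - 6*j + 8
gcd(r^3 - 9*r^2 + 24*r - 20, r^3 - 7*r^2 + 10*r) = r^2 - 7*r + 10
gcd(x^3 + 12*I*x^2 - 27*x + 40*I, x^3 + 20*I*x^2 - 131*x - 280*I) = x^2 + 13*I*x - 40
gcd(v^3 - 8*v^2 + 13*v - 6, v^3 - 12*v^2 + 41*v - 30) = v^2 - 7*v + 6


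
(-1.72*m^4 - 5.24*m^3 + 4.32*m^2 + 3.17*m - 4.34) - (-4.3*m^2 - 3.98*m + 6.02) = -1.72*m^4 - 5.24*m^3 + 8.62*m^2 + 7.15*m - 10.36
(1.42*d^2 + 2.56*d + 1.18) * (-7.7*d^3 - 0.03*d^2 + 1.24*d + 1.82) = -10.934*d^5 - 19.7546*d^4 - 7.402*d^3 + 5.7234*d^2 + 6.1224*d + 2.1476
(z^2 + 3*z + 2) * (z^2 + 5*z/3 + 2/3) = z^4 + 14*z^3/3 + 23*z^2/3 + 16*z/3 + 4/3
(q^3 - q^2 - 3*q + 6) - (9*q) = q^3 - q^2 - 12*q + 6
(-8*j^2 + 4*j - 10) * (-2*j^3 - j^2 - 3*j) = 16*j^5 + 40*j^3 - 2*j^2 + 30*j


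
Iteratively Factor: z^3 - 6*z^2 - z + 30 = (z - 5)*(z^2 - z - 6) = (z - 5)*(z + 2)*(z - 3)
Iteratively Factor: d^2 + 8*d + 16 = (d + 4)*(d + 4)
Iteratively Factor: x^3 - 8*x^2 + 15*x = (x - 3)*(x^2 - 5*x) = x*(x - 3)*(x - 5)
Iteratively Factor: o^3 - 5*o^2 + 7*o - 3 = (o - 1)*(o^2 - 4*o + 3) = (o - 1)^2*(o - 3)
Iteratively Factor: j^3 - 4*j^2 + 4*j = (j - 2)*(j^2 - 2*j) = (j - 2)^2*(j)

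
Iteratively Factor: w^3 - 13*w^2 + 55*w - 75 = (w - 5)*(w^2 - 8*w + 15) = (w - 5)*(w - 3)*(w - 5)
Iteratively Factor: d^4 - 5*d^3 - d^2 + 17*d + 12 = (d - 4)*(d^3 - d^2 - 5*d - 3) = (d - 4)*(d - 3)*(d^2 + 2*d + 1) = (d - 4)*(d - 3)*(d + 1)*(d + 1)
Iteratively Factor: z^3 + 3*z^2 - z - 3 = (z - 1)*(z^2 + 4*z + 3) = (z - 1)*(z + 3)*(z + 1)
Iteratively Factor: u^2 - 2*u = (u)*(u - 2)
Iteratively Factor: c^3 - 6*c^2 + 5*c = (c)*(c^2 - 6*c + 5) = c*(c - 5)*(c - 1)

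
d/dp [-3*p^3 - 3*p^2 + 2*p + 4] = -9*p^2 - 6*p + 2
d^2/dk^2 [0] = 0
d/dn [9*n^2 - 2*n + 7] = 18*n - 2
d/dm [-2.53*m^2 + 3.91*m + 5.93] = 3.91 - 5.06*m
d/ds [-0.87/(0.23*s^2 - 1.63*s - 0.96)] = (0.4002*s - 1.4181)/(-0.23*s^2 + 1.63*s + 0.96)^2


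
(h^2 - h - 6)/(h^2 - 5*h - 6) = (-h^2 + h + 6)/(-h^2 + 5*h + 6)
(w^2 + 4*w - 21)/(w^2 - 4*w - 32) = (-w^2 - 4*w + 21)/(-w^2 + 4*w + 32)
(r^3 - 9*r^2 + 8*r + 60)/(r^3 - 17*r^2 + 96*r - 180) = (r + 2)/(r - 6)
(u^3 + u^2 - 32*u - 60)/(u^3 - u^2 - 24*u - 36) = (u + 5)/(u + 3)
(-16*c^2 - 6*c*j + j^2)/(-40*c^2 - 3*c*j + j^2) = (2*c + j)/(5*c + j)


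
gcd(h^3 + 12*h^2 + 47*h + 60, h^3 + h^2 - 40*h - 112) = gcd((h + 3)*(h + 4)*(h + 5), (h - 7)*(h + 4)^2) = h + 4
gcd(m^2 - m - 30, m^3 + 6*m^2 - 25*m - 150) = m + 5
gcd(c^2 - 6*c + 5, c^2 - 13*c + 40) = c - 5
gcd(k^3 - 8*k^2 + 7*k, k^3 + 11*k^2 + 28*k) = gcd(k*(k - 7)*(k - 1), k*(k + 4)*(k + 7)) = k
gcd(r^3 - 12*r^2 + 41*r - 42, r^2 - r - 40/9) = 1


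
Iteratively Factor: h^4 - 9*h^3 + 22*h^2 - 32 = (h - 4)*(h^3 - 5*h^2 + 2*h + 8) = (h - 4)*(h - 2)*(h^2 - 3*h - 4) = (h - 4)*(h - 2)*(h + 1)*(h - 4)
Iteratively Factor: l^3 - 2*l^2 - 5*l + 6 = (l + 2)*(l^2 - 4*l + 3) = (l - 1)*(l + 2)*(l - 3)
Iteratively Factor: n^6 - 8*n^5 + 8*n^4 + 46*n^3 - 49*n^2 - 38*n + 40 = (n + 2)*(n^5 - 10*n^4 + 28*n^3 - 10*n^2 - 29*n + 20) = (n - 5)*(n + 2)*(n^4 - 5*n^3 + 3*n^2 + 5*n - 4) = (n - 5)*(n - 1)*(n + 2)*(n^3 - 4*n^2 - n + 4) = (n - 5)*(n - 4)*(n - 1)*(n + 2)*(n^2 - 1) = (n - 5)*(n - 4)*(n - 1)^2*(n + 2)*(n + 1)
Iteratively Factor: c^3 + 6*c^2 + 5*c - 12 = (c - 1)*(c^2 + 7*c + 12) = (c - 1)*(c + 4)*(c + 3)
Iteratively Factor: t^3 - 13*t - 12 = (t - 4)*(t^2 + 4*t + 3) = (t - 4)*(t + 1)*(t + 3)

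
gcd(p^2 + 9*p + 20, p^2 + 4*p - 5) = p + 5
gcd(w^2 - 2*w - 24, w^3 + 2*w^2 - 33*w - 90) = w - 6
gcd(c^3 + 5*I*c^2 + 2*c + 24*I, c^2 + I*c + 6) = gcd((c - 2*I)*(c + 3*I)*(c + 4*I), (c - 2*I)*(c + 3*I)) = c^2 + I*c + 6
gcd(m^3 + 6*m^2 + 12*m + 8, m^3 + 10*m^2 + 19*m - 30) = 1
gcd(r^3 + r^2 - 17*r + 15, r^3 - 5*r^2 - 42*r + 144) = r - 3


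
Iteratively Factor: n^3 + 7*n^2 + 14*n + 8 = (n + 1)*(n^2 + 6*n + 8) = (n + 1)*(n + 4)*(n + 2)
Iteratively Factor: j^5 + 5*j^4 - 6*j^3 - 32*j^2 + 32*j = (j + 4)*(j^4 + j^3 - 10*j^2 + 8*j) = (j - 1)*(j + 4)*(j^3 + 2*j^2 - 8*j) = (j - 2)*(j - 1)*(j + 4)*(j^2 + 4*j) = j*(j - 2)*(j - 1)*(j + 4)*(j + 4)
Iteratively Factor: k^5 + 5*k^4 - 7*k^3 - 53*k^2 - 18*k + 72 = (k - 1)*(k^4 + 6*k^3 - k^2 - 54*k - 72) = (k - 1)*(k + 2)*(k^3 + 4*k^2 - 9*k - 36) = (k - 1)*(k + 2)*(k + 3)*(k^2 + k - 12) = (k - 3)*(k - 1)*(k + 2)*(k + 3)*(k + 4)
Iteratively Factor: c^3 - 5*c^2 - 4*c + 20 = (c - 2)*(c^2 - 3*c - 10) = (c - 5)*(c - 2)*(c + 2)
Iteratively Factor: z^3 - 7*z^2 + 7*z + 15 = (z + 1)*(z^2 - 8*z + 15) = (z - 3)*(z + 1)*(z - 5)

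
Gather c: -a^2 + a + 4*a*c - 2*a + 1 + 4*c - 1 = -a^2 - a + c*(4*a + 4)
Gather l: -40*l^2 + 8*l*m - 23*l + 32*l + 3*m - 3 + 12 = -40*l^2 + l*(8*m + 9) + 3*m + 9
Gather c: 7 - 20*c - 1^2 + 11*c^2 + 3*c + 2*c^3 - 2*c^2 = 2*c^3 + 9*c^2 - 17*c + 6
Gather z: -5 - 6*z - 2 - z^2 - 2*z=-z^2 - 8*z - 7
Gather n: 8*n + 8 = 8*n + 8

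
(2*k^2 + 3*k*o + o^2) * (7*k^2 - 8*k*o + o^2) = 14*k^4 + 5*k^3*o - 15*k^2*o^2 - 5*k*o^3 + o^4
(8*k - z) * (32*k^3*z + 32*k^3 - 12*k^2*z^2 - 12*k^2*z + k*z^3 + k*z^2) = 256*k^4*z + 256*k^4 - 128*k^3*z^2 - 128*k^3*z + 20*k^2*z^3 + 20*k^2*z^2 - k*z^4 - k*z^3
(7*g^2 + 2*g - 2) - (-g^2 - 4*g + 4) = 8*g^2 + 6*g - 6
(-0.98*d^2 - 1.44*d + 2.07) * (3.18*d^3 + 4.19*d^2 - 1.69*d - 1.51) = -3.1164*d^5 - 8.6854*d^4 + 2.2052*d^3 + 12.5867*d^2 - 1.3239*d - 3.1257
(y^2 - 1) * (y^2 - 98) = y^4 - 99*y^2 + 98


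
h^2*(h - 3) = h^3 - 3*h^2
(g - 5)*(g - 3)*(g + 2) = g^3 - 6*g^2 - g + 30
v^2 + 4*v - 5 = (v - 1)*(v + 5)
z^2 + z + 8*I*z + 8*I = (z + 1)*(z + 8*I)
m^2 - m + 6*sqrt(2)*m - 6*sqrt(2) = (m - 1)*(m + 6*sqrt(2))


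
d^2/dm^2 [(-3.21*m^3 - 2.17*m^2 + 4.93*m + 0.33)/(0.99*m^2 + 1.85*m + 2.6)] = (3.5527136788005e-15*m^5 + 12.165126*m^3 - 57.186522*m^2 - 202.71015*m - 76.20499)/(0.970299*m^6 + 5.439555*m^5 + 17.809605*m^4 + 34.903025*m^3 + 46.7727*m^2 + 37.518*m + 17.576)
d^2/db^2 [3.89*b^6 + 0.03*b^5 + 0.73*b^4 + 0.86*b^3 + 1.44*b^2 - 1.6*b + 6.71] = 116.7*b^4 + 0.6*b^3 + 8.76*b^2 + 5.16*b + 2.88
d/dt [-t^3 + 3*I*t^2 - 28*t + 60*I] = -3*t^2 + 6*I*t - 28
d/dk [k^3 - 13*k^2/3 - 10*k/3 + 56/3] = 3*k^2 - 26*k/3 - 10/3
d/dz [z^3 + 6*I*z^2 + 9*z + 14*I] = 3*z^2 + 12*I*z + 9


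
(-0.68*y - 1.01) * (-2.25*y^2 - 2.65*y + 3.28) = 1.53*y^3 + 4.0745*y^2 + 0.4461*y - 3.3128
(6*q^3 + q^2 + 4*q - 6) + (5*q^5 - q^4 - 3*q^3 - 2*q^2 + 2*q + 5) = 5*q^5 - q^4 + 3*q^3 - q^2 + 6*q - 1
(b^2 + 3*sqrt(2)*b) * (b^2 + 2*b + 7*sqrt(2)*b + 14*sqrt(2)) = b^4 + 2*b^3 + 10*sqrt(2)*b^3 + 20*sqrt(2)*b^2 + 42*b^2 + 84*b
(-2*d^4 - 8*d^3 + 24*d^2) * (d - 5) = -2*d^5 + 2*d^4 + 64*d^3 - 120*d^2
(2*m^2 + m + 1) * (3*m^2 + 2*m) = 6*m^4 + 7*m^3 + 5*m^2 + 2*m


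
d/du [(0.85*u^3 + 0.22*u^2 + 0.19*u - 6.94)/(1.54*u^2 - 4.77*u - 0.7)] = (1.309*u^4 - 8.109*u^3 - 3.127*u^2 + 21.0672*u - 33.2368)/(2.3716*u^4 - 14.6916*u^3 + 20.5969*u^2 + 6.678*u + 0.49)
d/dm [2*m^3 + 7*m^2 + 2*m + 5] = 6*m^2 + 14*m + 2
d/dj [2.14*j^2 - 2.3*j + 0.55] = 4.28*j - 2.3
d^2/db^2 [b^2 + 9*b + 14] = 2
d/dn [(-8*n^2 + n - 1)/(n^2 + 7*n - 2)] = (-57*n^2 + 34*n + 5)/(n^4 + 14*n^3 + 45*n^2 - 28*n + 4)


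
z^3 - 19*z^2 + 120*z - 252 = (z - 7)*(z - 6)^2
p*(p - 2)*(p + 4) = p^3 + 2*p^2 - 8*p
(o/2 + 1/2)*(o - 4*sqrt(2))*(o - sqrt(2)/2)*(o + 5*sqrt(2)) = o^4/2 + sqrt(2)*o^3/4 + o^3/2 - 41*o^2/2 + sqrt(2)*o^2/4 - 41*o/2 + 10*sqrt(2)*o + 10*sqrt(2)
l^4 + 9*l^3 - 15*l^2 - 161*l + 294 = (l - 3)*(l - 2)*(l + 7)^2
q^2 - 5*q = q*(q - 5)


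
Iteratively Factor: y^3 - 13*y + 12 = (y + 4)*(y^2 - 4*y + 3) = (y - 1)*(y + 4)*(y - 3)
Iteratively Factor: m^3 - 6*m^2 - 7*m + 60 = (m - 4)*(m^2 - 2*m - 15) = (m - 4)*(m + 3)*(m - 5)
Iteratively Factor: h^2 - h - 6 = (h + 2)*(h - 3)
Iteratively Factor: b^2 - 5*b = (b)*(b - 5)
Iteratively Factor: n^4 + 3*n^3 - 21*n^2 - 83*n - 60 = (n + 3)*(n^3 - 21*n - 20) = (n + 1)*(n + 3)*(n^2 - n - 20) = (n - 5)*(n + 1)*(n + 3)*(n + 4)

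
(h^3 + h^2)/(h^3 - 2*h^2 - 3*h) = h/(h - 3)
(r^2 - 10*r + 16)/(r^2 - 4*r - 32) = (r - 2)/(r + 4)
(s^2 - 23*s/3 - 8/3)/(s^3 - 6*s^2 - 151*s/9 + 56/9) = 3*(3*s + 1)/(9*s^2 + 18*s - 7)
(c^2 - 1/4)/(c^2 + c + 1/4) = (2*c - 1)/(2*c + 1)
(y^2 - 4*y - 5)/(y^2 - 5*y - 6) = (y - 5)/(y - 6)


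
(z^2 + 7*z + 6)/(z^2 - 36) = (z + 1)/(z - 6)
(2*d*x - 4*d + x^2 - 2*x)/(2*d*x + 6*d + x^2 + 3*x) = (x - 2)/(x + 3)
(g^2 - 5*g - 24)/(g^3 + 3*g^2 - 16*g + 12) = (g^2 - 5*g - 24)/(g^3 + 3*g^2 - 16*g + 12)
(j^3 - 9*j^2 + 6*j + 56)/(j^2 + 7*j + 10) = (j^2 - 11*j + 28)/(j + 5)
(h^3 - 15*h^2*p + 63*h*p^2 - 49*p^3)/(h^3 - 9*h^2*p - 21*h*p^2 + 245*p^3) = (h - p)/(h + 5*p)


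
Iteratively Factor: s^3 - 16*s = (s)*(s^2 - 16) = s*(s - 4)*(s + 4)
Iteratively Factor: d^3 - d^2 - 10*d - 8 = (d + 1)*(d^2 - 2*d - 8) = (d - 4)*(d + 1)*(d + 2)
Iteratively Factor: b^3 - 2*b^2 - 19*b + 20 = (b - 1)*(b^2 - b - 20) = (b - 5)*(b - 1)*(b + 4)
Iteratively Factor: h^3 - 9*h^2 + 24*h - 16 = (h - 4)*(h^2 - 5*h + 4) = (h - 4)*(h - 1)*(h - 4)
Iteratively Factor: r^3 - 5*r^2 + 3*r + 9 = (r - 3)*(r^2 - 2*r - 3) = (r - 3)^2*(r + 1)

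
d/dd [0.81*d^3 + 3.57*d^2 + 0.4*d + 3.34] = 2.43*d^2 + 7.14*d + 0.4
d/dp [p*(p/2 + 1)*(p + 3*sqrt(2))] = 3*p^2/2 + 2*p + 3*sqrt(2)*p + 3*sqrt(2)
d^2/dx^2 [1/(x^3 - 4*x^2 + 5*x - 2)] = 2*(6*x^2 - 20*x + 17)/(x^7 - 10*x^6 + 42*x^5 - 96*x^4 + 129*x^3 - 102*x^2 + 44*x - 8)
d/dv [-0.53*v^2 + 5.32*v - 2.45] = 5.32 - 1.06*v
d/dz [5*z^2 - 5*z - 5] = 10*z - 5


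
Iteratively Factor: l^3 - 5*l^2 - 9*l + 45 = (l + 3)*(l^2 - 8*l + 15) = (l - 3)*(l + 3)*(l - 5)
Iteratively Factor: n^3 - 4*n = (n - 2)*(n^2 + 2*n) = (n - 2)*(n + 2)*(n)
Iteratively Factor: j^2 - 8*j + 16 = (j - 4)*(j - 4)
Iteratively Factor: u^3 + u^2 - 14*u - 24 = (u - 4)*(u^2 + 5*u + 6) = (u - 4)*(u + 3)*(u + 2)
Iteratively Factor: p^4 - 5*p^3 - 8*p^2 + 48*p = (p - 4)*(p^3 - p^2 - 12*p) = p*(p - 4)*(p^2 - p - 12) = p*(p - 4)*(p + 3)*(p - 4)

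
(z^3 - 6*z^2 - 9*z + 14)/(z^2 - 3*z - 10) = (z^2 - 8*z + 7)/(z - 5)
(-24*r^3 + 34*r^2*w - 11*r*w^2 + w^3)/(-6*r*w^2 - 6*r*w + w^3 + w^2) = (4*r^2 - 5*r*w + w^2)/(w*(w + 1))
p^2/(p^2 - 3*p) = p/(p - 3)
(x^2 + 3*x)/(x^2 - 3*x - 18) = x/(x - 6)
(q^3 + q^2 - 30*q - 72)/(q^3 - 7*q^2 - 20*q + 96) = (q^2 - 3*q - 18)/(q^2 - 11*q + 24)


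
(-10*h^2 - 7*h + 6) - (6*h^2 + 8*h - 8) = -16*h^2 - 15*h + 14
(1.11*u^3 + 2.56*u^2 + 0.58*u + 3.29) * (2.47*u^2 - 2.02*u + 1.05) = 2.7417*u^5 + 4.081*u^4 - 2.5731*u^3 + 9.6427*u^2 - 6.0368*u + 3.4545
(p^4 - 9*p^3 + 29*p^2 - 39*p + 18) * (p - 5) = p^5 - 14*p^4 + 74*p^3 - 184*p^2 + 213*p - 90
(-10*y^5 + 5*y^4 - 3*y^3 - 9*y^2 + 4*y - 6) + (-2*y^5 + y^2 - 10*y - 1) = -12*y^5 + 5*y^4 - 3*y^3 - 8*y^2 - 6*y - 7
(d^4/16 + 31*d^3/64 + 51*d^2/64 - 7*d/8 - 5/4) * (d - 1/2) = d^5/16 + 29*d^4/64 + 71*d^3/128 - 163*d^2/128 - 13*d/16 + 5/8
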